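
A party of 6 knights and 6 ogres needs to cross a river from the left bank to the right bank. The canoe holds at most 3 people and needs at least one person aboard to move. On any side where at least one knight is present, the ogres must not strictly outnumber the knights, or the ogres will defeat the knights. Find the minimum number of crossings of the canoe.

impossible

Following every safe sequence of crossings from the start, the most of the 12 that can be at the right bank as the canoe arrives there on crossings 1, 3, 5 is 3, 5, 6 respectively; the best ever achieved is 6 of 12.
From crossing 7 on, no configuration arises that was not already reachable earlier: only 17 distinct safe configurations (who is on which side, and where the canoe is) can ever be reached, none of them has everyone across, and every continuation just revisits them. They are: 0 knights + 0 ogres across (canoe back at the start); 0 knights + 1 ogre across (canoe there); 0 knights + 1 ogre across (canoe back at the start); 0 knights + 2 ogres across (canoe there); 0 knights + 2 ogres across (canoe back at the start); 0 knights + 3 ogres across (canoe there); 0 knights + 3 ogres across (canoe back at the start); 0 knights + 4 ogres across (canoe there); 0 knights + 4 ogres across (canoe back at the start); 0 knights + 5 ogres across (canoe there); 0 knights + 5 ogres across (canoe back at the start); 0 knights + 6 ogres across (canoe there); 1 knight + 1 ogre across (canoe there); 1 knight + 1 ogre across (canoe back at the start); 2 knights + 2 ogres across (canoe there); 2 knights + 2 ogres across (canoe back at the start); 3 knights + 3 ogres across (canoe there). So no valid plan exists.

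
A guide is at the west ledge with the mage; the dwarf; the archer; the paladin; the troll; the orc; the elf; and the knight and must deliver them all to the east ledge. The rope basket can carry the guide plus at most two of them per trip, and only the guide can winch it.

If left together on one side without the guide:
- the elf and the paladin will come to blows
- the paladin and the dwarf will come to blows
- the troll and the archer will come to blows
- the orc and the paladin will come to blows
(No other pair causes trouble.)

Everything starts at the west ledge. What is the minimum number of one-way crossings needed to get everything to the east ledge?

Counting alone: the guide can take at most 2 across per trip to the east ledge, so moving all 8 needs at least 4 loaded trips out, with a return between consecutive ones — at least 7 crossings.
The safety rule pushes this higher. Following every safe sequence of crossings, the most of the 8 that can be at the east ledge as the rope basket arrives there on crossing 7 is 7 — never all 8.
So no plan with fewer than 9 crossings exists, and this one achieves 9:
1. Guide goes to the east ledge with the archer and the paladin.  [the west ledge: the dwarf, the elf, the knight, the mage, the orc, the troll | the east ledge: the archer, the paladin]
2. Guide goes back to the west ledge alone.  [the west ledge: the dwarf, the elf, the knight, the mage, the orc, the troll | the east ledge: the archer, the paladin]
3. Guide goes to the east ledge with the mage.  [the west ledge: the dwarf, the elf, the knight, the orc, the troll | the east ledge: the archer, the mage, the paladin]
4. Guide goes back to the west ledge alone.  [the west ledge: the dwarf, the elf, the knight, the orc, the troll | the east ledge: the archer, the mage, the paladin]
5. Guide goes to the east ledge with the dwarf and the orc.  [the west ledge: the elf, the knight, the troll | the east ledge: the archer, the dwarf, the mage, the orc, the paladin]
6. Guide goes back to the west ledge with the paladin.  [the west ledge: the elf, the knight, the paladin, the troll | the east ledge: the archer, the dwarf, the mage, the orc]
7. Guide goes to the east ledge with the elf and the knight.  [the west ledge: the paladin, the troll | the east ledge: the archer, the dwarf, the elf, the knight, the mage, the orc]
8. Guide goes back to the west ledge alone.  [the west ledge: the paladin, the troll | the east ledge: the archer, the dwarf, the elf, the knight, the mage, the orc]
9. Guide goes to the east ledge with the paladin and the troll.  [the west ledge: — | the east ledge: the archer, the dwarf, the elf, the knight, the mage, the orc, the paladin, the troll]

9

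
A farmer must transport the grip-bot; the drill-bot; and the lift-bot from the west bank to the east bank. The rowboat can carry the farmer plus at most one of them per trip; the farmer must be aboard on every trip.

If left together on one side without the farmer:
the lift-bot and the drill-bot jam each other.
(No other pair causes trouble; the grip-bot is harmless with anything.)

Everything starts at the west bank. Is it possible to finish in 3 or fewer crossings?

Counting alone: the farmer can take at most 1 across per trip to the east bank, so moving all 3 needs at least 3 loaded trips out, with a return between consecutive ones — at least 5 crossings.
Since 3 < 5, 3 crossings cannot be enough. (The shortest complete plan in fact takes 5:)
1. Farmer goes to the east bank with the drill-bot.  [the west bank: the grip-bot, the lift-bot | the east bank: the drill-bot]
2. Farmer goes back to the west bank alone.  [the west bank: the grip-bot, the lift-bot | the east bank: the drill-bot]
3. Farmer goes to the east bank with the grip-bot.  [the west bank: the lift-bot | the east bank: the drill-bot, the grip-bot]
4. Farmer goes back to the west bank alone.  [the west bank: the lift-bot | the east bank: the drill-bot, the grip-bot]
5. Farmer goes to the east bank with the lift-bot.  [the west bank: — | the east bank: the drill-bot, the grip-bot, the lift-bot]

No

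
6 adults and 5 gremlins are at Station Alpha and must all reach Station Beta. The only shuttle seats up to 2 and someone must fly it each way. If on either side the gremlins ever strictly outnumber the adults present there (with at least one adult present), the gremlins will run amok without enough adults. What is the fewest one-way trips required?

19

Counting alone: each trip to Station Beta takes at most 2 across and each return brings at least 1 back, so after t trips out (and t−1 returns) at most 2t − (t−1) of the 11 are across; that first reaches 11 at t = 10, so at least 19 crossings are needed.
The plan below uses exactly 19 crossings, so it is optimal:
1. 2 gremlins → Station Beta.  (Station Alpha: 6A 3G; Station Beta: 0A 2G)
2. 1 gremlin ← Station Alpha.  (Station Alpha: 6A 4G; Station Beta: 0A 1G)
3. 2 gremlins → Station Beta.  (Station Alpha: 6A 2G; Station Beta: 0A 3G)
4. 1 gremlin ← Station Alpha.  (Station Alpha: 6A 3G; Station Beta: 0A 2G)
5. 2 adults → Station Beta.  (Station Alpha: 4A 3G; Station Beta: 2A 2G)
6. 1 gremlin ← Station Alpha.  (Station Alpha: 4A 4G; Station Beta: 2A 1G)
7. 1 adult and 1 gremlin → Station Beta.  (Station Alpha: 3A 3G; Station Beta: 3A 2G)
8. 1 adult ← Station Alpha.  (Station Alpha: 4A 3G; Station Beta: 2A 2G)
9. 1 adult and 1 gremlin → Station Beta.  (Station Alpha: 3A 2G; Station Beta: 3A 3G)
10. 1 gremlin ← Station Alpha.  (Station Alpha: 3A 3G; Station Beta: 3A 2G)
11. 1 adult and 1 gremlin → Station Beta.  (Station Alpha: 2A 2G; Station Beta: 4A 3G)
12. 1 adult ← Station Alpha.  (Station Alpha: 3A 2G; Station Beta: 3A 3G)
13. 1 adult and 1 gremlin → Station Beta.  (Station Alpha: 2A 1G; Station Beta: 4A 4G)
14. 1 gremlin ← Station Alpha.  (Station Alpha: 2A 2G; Station Beta: 4A 3G)
15. 1 adult and 1 gremlin → Station Beta.  (Station Alpha: 1A 1G; Station Beta: 5A 4G)
16. 1 adult ← Station Alpha.  (Station Alpha: 2A 1G; Station Beta: 4A 4G)
17. 1 adult and 1 gremlin → Station Beta.  (Station Alpha: 1A 0G; Station Beta: 5A 5G)
18. 1 gremlin ← Station Alpha.  (Station Alpha: 1A 1G; Station Beta: 5A 4G)
19. 1 adult and 1 gremlin → Station Beta.  (Station Alpha: 0A 0G; Station Beta: 6A 5G)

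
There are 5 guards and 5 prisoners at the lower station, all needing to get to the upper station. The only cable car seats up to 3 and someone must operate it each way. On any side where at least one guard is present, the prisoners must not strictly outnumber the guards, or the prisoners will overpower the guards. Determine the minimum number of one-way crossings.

Counting alone: each trip to the upper station takes at most 3 across and each return brings at least 1 back, so after t trips out (and t−1 returns) at most 3t − (t−1) of the 10 are across; that first reaches 10 at t = 5, so at least 9 crossings are needed.
The safety rule pushes this higher. Following every safe sequence of crossings, the most of the 10 that can be at the upper station as the cable car arrives there on crossing 9 is 9 — never all 10.
So no plan with fewer than 11 crossings exists, and this one achieves 11:
1. 2 prisoners → the upper station.  (the lower station: 5G 3P; the upper station: 0G 2P)
2. 1 prisoner ← the lower station.  (the lower station: 5G 4P; the upper station: 0G 1P)
3. 3 prisoners → the upper station.  (the lower station: 5G 1P; the upper station: 0G 4P)
4. 1 prisoner ← the lower station.  (the lower station: 5G 2P; the upper station: 0G 3P)
5. 3 guards → the upper station.  (the lower station: 2G 2P; the upper station: 3G 3P)
6. 1 guard and 1 prisoner ← the lower station.  (the lower station: 3G 3P; the upper station: 2G 2P)
7. 3 guards → the upper station.  (the lower station: 0G 3P; the upper station: 5G 2P)
8. 1 prisoner ← the lower station.  (the lower station: 0G 4P; the upper station: 5G 1P)
9. 2 prisoners → the upper station.  (the lower station: 0G 2P; the upper station: 5G 3P)
10. 1 prisoner ← the lower station.  (the lower station: 0G 3P; the upper station: 5G 2P)
11. 3 prisoners → the upper station.  (the lower station: 0G 0P; the upper station: 5G 5P)

11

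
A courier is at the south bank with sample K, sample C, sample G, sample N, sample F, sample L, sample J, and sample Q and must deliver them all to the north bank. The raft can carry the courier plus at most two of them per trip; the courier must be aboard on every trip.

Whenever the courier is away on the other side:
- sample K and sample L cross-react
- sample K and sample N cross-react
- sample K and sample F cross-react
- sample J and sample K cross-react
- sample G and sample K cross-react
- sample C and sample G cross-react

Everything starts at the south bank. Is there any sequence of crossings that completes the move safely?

1. Courier goes to the north bank with sample C and sample K.
2. Courier goes back to the south bank alone.
3. Courier goes to the north bank with sample Q.
4. Courier goes back to the south bank alone.
5. Courier goes to the north bank with sample G and sample N.
6. Courier goes back to the south bank with sample C and sample K.
7. Courier goes to the north bank with sample F and sample K.
8. Courier goes back to the south bank with sample K.
9. Courier goes to the north bank with sample J and sample L.
10. Courier goes back to the south bank alone.
11. Courier goes to the north bank with sample C and sample K.

Yes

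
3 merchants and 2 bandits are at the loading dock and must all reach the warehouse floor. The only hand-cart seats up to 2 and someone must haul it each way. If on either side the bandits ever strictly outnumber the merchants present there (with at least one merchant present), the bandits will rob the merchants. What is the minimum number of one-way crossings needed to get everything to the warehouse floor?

Counting alone: each trip to the warehouse floor takes at most 2 across and each return brings at least 1 back, so after t trips out (and t−1 returns) at most 2t − (t−1) of the 5 are across; that first reaches 5 at t = 4, so at least 7 crossings are needed.
The plan below uses exactly 7 crossings, so it is optimal:
1. 2 bandits → the warehouse floor.  (the loading dock: 3M 0B; the warehouse floor: 0M 2B)
2. 1 bandit ← the loading dock.  (the loading dock: 3M 1B; the warehouse floor: 0M 1B)
3. 2 merchants → the warehouse floor.  (the loading dock: 1M 1B; the warehouse floor: 2M 1B)
4. 1 merchant ← the loading dock.  (the loading dock: 2M 1B; the warehouse floor: 1M 1B)
5. 1 merchant and 1 bandit → the warehouse floor.  (the loading dock: 1M 0B; the warehouse floor: 2M 2B)
6. 1 bandit ← the loading dock.  (the loading dock: 1M 1B; the warehouse floor: 2M 1B)
7. 1 merchant and 1 bandit → the warehouse floor.  (the loading dock: 0M 0B; the warehouse floor: 3M 2B)

7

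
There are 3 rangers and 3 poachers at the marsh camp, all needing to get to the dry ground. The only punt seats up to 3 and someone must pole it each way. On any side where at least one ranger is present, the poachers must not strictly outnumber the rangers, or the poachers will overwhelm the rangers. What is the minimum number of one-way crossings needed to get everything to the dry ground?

5

Counting alone: each trip to the dry ground takes at most 3 across and each return brings at least 1 back, so after t trips out (and t−1 returns) at most 3t − (t−1) of the 6 are across; that first reaches 6 at t = 3, so at least 5 crossings are needed.
The plan below uses exactly 5 crossings, so it is optimal:
1. 2 poachers → the dry ground.  (the marsh camp: 3R 1P; the dry ground: 0R 2P)
2. 1 poacher ← the marsh camp.  (the marsh camp: 3R 2P; the dry ground: 0R 1P)
3. 3 rangers → the dry ground.  (the marsh camp: 0R 2P; the dry ground: 3R 1P)
4. 1 poacher ← the marsh camp.  (the marsh camp: 0R 3P; the dry ground: 3R 0P)
5. 3 poachers → the dry ground.  (the marsh camp: 0R 0P; the dry ground: 3R 3P)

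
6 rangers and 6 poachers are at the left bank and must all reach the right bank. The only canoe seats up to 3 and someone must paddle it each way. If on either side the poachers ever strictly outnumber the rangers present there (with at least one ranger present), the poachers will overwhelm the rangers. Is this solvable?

Following every safe sequence of crossings from the start, the most of the 12 that can be at the right bank as the canoe arrives there on crossings 1, 3, 5 is 3, 5, 6 respectively; the best ever achieved is 6 of 12.
From crossing 7 on, no configuration arises that was not already reachable earlier: only 17 distinct safe configurations (who is on which side, and where the canoe is) can ever be reached, none of them has everyone across, and every continuation just revisits them. They are: 0 rangers + 0 poachers across (canoe back at the start); 0 rangers + 1 poacher across (canoe there); 0 rangers + 1 poacher across (canoe back at the start); 0 rangers + 2 poachers across (canoe there); 0 rangers + 2 poachers across (canoe back at the start); 0 rangers + 3 poachers across (canoe there); 0 rangers + 3 poachers across (canoe back at the start); 0 rangers + 4 poachers across (canoe there); 0 rangers + 4 poachers across (canoe back at the start); 0 rangers + 5 poachers across (canoe there); 0 rangers + 5 poachers across (canoe back at the start); 0 rangers + 6 poachers across (canoe there); 1 ranger + 1 poacher across (canoe there); 1 ranger + 1 poacher across (canoe back at the start); 2 rangers + 2 poachers across (canoe there); 2 rangers + 2 poachers across (canoe back at the start); 3 rangers + 3 poachers across (canoe there). So no valid plan exists.

No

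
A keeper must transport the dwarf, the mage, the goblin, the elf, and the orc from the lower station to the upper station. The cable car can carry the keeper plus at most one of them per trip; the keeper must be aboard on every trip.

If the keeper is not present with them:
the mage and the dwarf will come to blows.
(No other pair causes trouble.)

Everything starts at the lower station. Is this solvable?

1. Keeper goes to the upper station with the dwarf.
2. Keeper goes back to the lower station alone.
3. Keeper goes to the upper station with the goblin.
4. Keeper goes back to the lower station alone.
5. Keeper goes to the upper station with the elf.
6. Keeper goes back to the lower station alone.
7. Keeper goes to the upper station with the orc.
8. Keeper goes back to the lower station alone.
9. Keeper goes to the upper station with the mage.

Yes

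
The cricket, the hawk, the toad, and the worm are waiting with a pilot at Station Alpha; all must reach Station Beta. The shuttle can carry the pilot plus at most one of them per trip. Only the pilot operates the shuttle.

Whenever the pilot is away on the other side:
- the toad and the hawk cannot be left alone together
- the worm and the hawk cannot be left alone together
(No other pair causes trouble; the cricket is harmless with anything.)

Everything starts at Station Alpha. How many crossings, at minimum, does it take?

9

Counting alone: the pilot can take at most 1 across per trip to Station Beta, so moving all 4 needs at least 4 loaded trips out, with a return between consecutive ones — at least 7 crossings.
The safety rule pushes this higher. Following every safe sequence of crossings, the most of the 4 that can be at Station Beta as the shuttle arrives there on crossing 7 is 3 — never all 4.
So no plan with fewer than 9 crossings exists, and this one achieves 9:
1. Pilot goes to Station Beta with the hawk.  [Station Alpha: the cricket, the toad, the worm | Station Beta: the hawk]
2. Pilot goes back to Station Alpha alone.  [Station Alpha: the cricket, the toad, the worm | Station Beta: the hawk]
3. Pilot goes to Station Beta with the cricket.  [Station Alpha: the toad, the worm | Station Beta: the cricket, the hawk]
4. Pilot goes back to Station Alpha alone.  [Station Alpha: the toad, the worm | Station Beta: the cricket, the hawk]
5. Pilot goes to Station Beta with the toad.  [Station Alpha: the worm | Station Beta: the cricket, the hawk, the toad]
6. Pilot goes back to Station Alpha with the hawk.  [Station Alpha: the hawk, the worm | Station Beta: the cricket, the toad]
7. Pilot goes to Station Beta with the worm.  [Station Alpha: the hawk | Station Beta: the cricket, the toad, the worm]
8. Pilot goes back to Station Alpha alone.  [Station Alpha: the hawk | Station Beta: the cricket, the toad, the worm]
9. Pilot goes to Station Beta with the hawk.  [Station Alpha: — | Station Beta: the cricket, the hawk, the toad, the worm]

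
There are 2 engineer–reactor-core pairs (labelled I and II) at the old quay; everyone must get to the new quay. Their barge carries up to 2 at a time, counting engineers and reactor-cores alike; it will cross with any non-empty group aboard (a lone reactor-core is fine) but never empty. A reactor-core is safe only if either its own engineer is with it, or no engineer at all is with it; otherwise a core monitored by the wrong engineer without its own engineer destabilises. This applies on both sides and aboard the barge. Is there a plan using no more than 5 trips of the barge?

Yes — this plan uses 5 crossings (≤ 5):
1. engineer I and reactor-core I cross → the new quay.
2. engineer I crosses ← the old quay.
3. engineer I and engineer II cross → the new quay.
4. engineer II crosses ← the old quay.
5. engineer II and reactor-core II cross → the new quay.

Yes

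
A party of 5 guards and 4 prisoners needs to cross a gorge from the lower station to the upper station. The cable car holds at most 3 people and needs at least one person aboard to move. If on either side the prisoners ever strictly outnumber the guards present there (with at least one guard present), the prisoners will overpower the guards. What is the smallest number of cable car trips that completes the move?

7

Counting alone: each trip to the upper station takes at most 3 across and each return brings at least 1 back, so after t trips out (and t−1 returns) at most 3t − (t−1) of the 9 are across; that first reaches 9 at t = 4, so at least 7 crossings are needed.
The plan below uses exactly 7 crossings, so it is optimal:
1. 3 prisoners → the upper station.  (the lower station: 5G 1P; the upper station: 0G 3P)
2. 1 prisoner ← the lower station.  (the lower station: 5G 2P; the upper station: 0G 2P)
3. 3 guards → the upper station.  (the lower station: 2G 2P; the upper station: 3G 2P)
4. 1 guard ← the lower station.  (the lower station: 3G 2P; the upper station: 2G 2P)
5. 2 guards and 1 prisoner → the upper station.  (the lower station: 1G 1P; the upper station: 4G 3P)
6. 1 guard ← the lower station.  (the lower station: 2G 1P; the upper station: 3G 3P)
7. 2 guards and 1 prisoner → the upper station.  (the lower station: 0G 0P; the upper station: 5G 4P)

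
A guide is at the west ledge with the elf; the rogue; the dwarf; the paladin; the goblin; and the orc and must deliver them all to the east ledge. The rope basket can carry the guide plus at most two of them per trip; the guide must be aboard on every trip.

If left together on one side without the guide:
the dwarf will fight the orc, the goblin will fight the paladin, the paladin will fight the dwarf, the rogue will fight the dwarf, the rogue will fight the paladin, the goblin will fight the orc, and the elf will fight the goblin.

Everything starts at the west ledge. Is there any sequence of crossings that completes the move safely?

Whatever the first load, the items left behind include a forbidden pair without the guide. No opening move is safe, so no plan exists.

No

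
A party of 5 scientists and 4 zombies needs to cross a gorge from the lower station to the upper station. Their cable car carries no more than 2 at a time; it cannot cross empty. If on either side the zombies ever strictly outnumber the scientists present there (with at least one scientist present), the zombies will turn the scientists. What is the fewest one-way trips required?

15

Counting alone: each trip to the upper station takes at most 2 across and each return brings at least 1 back, so after t trips out (and t−1 returns) at most 2t − (t−1) of the 9 are across; that first reaches 9 at t = 8, so at least 15 crossings are needed.
The plan below uses exactly 15 crossings, so it is optimal:
1. 2 zombies → the upper station.  (the lower station: 5S 2Z; the upper station: 0S 2Z)
2. 1 zombie ← the lower station.  (the lower station: 5S 3Z; the upper station: 0S 1Z)
3. 2 zombies → the upper station.  (the lower station: 5S 1Z; the upper station: 0S 3Z)
4. 1 zombie ← the lower station.  (the lower station: 5S 2Z; the upper station: 0S 2Z)
5. 2 scientists → the upper station.  (the lower station: 3S 2Z; the upper station: 2S 2Z)
6. 1 zombie ← the lower station.  (the lower station: 3S 3Z; the upper station: 2S 1Z)
7. 1 scientist and 1 zombie → the upper station.  (the lower station: 2S 2Z; the upper station: 3S 2Z)
8. 1 scientist ← the lower station.  (the lower station: 3S 2Z; the upper station: 2S 2Z)
9. 1 scientist and 1 zombie → the upper station.  (the lower station: 2S 1Z; the upper station: 3S 3Z)
10. 1 zombie ← the lower station.  (the lower station: 2S 2Z; the upper station: 3S 2Z)
11. 1 scientist and 1 zombie → the upper station.  (the lower station: 1S 1Z; the upper station: 4S 3Z)
12. 1 scientist ← the lower station.  (the lower station: 2S 1Z; the upper station: 3S 3Z)
13. 1 scientist and 1 zombie → the upper station.  (the lower station: 1S 0Z; the upper station: 4S 4Z)
14. 1 zombie ← the lower station.  (the lower station: 1S 1Z; the upper station: 4S 3Z)
15. 1 scientist and 1 zombie → the upper station.  (the lower station: 0S 0Z; the upper station: 5S 4Z)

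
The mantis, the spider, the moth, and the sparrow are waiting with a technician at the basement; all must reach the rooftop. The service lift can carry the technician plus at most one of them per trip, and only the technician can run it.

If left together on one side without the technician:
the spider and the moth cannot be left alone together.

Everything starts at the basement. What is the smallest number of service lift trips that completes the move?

7

Counting alone: the technician can take at most 1 across per trip to the rooftop, so moving all 4 needs at least 4 loaded trips out, with a return between consecutive ones — at least 7 crossings.
The plan below uses exactly 7 crossings, so it is optimal:
1. Technician goes to the rooftop with the spider.
2. Technician goes back to the basement alone.
3. Technician goes to the rooftop with the mantis.
4. Technician goes back to the basement alone.
5. Technician goes to the rooftop with the sparrow.
6. Technician goes back to the basement alone.
7. Technician goes to the rooftop with the moth.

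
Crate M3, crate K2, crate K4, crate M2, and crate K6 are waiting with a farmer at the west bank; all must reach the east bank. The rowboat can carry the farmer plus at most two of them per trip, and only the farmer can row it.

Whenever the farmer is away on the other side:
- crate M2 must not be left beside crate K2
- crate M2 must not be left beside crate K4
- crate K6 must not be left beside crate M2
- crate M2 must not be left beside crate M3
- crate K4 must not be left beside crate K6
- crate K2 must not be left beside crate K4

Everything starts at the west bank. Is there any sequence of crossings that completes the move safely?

1. Farmer goes to the east bank with crate K4 and crate M2.
2. Farmer goes back to the west bank with crate K4.
3. Farmer goes to the east bank with crate K4 and crate M3.
4. Farmer goes back to the west bank with crate M2.
5. Farmer goes to the east bank with crate K2 and crate K6.
6. Farmer goes back to the west bank with crate K4.
7. Farmer goes to the east bank with crate K4 and crate M2.

Yes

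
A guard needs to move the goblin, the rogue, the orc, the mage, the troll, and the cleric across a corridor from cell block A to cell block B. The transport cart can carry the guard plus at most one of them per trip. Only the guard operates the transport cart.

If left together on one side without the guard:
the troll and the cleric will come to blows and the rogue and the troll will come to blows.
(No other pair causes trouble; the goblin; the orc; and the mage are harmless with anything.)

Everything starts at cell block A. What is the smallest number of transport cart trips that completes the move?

Counting alone: the guard can take at most 1 across per trip to cell block B, so moving all 6 needs at least 6 loaded trips out, with a return between consecutive ones — at least 11 crossings.
The safety rule pushes this higher. Following every safe sequence of crossings, the most of the 6 that can be at cell block B as the transport cart arrives there on crossing 11 is 5 — never all 6.
So no plan with fewer than 13 crossings exists, and this one achieves 13:
1. Guard goes to cell block B with the troll.
2. Guard goes back to cell block A alone.
3. Guard goes to cell block B with the goblin.
4. Guard goes back to cell block A alone.
5. Guard goes to cell block B with the rogue.
6. Guard goes back to cell block A with the troll.
7. Guard goes to cell block B with the cleric.
8. Guard goes back to cell block A alone.
9. Guard goes to cell block B with the orc.
10. Guard goes back to cell block A alone.
11. Guard goes to cell block B with the mage.
12. Guard goes back to cell block A alone.
13. Guard goes to cell block B with the troll.

13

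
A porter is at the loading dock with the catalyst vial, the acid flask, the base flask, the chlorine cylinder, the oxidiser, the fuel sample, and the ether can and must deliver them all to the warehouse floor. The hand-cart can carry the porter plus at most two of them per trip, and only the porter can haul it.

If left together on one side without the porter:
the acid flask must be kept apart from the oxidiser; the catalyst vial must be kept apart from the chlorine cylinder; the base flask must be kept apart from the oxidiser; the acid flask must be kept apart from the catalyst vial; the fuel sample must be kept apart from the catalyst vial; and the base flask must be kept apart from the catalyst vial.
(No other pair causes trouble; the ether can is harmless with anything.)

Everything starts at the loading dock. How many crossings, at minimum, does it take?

9

Counting alone: the porter can take at most 2 across per trip to the warehouse floor, so moving all 7 needs at least 4 loaded trips out, with a return between consecutive ones — at least 7 crossings.
The safety rule pushes this higher. Following every safe sequence of crossings, the most of the 7 that can be at the warehouse floor as the hand-cart arrives there on crossing 7 is 6 — never all 7.
So no plan with fewer than 9 crossings exists, and this one achieves 9:
1. Porter goes to the warehouse floor with the catalyst vial and the oxidiser.
2. Porter goes back to the loading dock alone.
3. Porter goes to the warehouse floor with the ether can.
4. Porter goes back to the loading dock alone.
5. Porter goes to the warehouse floor with the acid flask and the base flask.
6. Porter goes back to the loading dock with the catalyst vial and the oxidiser.
7. Porter goes to the warehouse floor with the chlorine cylinder and the fuel sample.
8. Porter goes back to the loading dock alone.
9. Porter goes to the warehouse floor with the catalyst vial and the oxidiser.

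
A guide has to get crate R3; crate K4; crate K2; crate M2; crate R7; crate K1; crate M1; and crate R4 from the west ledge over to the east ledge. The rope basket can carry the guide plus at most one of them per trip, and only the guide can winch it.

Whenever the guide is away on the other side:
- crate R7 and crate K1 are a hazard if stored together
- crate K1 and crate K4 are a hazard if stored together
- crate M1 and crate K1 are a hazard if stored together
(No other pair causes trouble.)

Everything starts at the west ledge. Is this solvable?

No

Following every safe sequence of crossings from the start, the most of the 8 that can be at the east ledge as the rope basket arrives there on crossings 1, 3, 5, 7, 9, 11 is 1, 2, 3, 4, 5, 6 respectively; the best ever achieved is 6 of 8.
From crossing 13 on, no configuration arises that was not already reachable earlier: only 144 distinct safe configurations (who is on which side, and where the rope basket is) can ever be reached, none of them has everyone across, and every continuation just revisits them. So no valid plan exists.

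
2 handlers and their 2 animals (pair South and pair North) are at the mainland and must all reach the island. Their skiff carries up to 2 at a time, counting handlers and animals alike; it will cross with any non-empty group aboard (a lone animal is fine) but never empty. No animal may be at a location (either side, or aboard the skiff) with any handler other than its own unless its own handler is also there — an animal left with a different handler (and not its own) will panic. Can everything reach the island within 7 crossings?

Yes

Yes — this plan uses 5 crossings (≤ 7):
1. animal South and handler South cross → the island.
2. handler South crosses ← the mainland.
3. handler North and handler South cross → the island.
4. handler North crosses ← the mainland.
5. animal North and handler North cross → the island.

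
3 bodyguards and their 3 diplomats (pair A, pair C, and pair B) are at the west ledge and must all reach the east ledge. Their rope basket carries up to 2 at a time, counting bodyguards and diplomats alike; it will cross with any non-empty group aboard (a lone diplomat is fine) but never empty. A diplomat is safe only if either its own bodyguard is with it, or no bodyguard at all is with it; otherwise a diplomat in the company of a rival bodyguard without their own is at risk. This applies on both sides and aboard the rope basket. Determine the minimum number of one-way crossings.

11

Counting alone: each trip to the east ledge takes at most 2 across and each return brings at least 1 back, so after t trips out (and t−1 returns) at most 2t − (t−1) of the 6 are across; that first reaches 6 at t = 5, so at least 9 crossings are needed.
The safety rule pushes this higher. Following every safe sequence of crossings, the most of the 6 that can be at the east ledge as the rope basket arrives there on crossing 9 is 5 — never all 6.
So no plan with fewer than 11 crossings exists, and this one achieves 11:
1. bodyguard A and diplomat A cross → the east ledge.
2. bodyguard A crosses ← the west ledge.
3. diplomat B and diplomat C cross → the east ledge.
4. diplomat A crosses ← the west ledge.
5. bodyguard B and bodyguard C cross → the east ledge.
6. bodyguard C and diplomat C cross ← the west ledge.
7. bodyguard A and bodyguard C cross → the east ledge.
8. diplomat B crosses ← the west ledge.
9. diplomat A and diplomat C cross → the east ledge.
10. bodyguard B crosses ← the west ledge.
11. bodyguard B and diplomat B cross → the east ledge.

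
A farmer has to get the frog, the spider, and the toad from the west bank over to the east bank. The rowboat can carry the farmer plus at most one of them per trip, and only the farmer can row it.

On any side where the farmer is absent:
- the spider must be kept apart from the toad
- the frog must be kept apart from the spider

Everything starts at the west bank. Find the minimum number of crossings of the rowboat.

7

Counting alone: the farmer can take at most 1 across per trip to the east bank, so moving all 3 needs at least 3 loaded trips out, with a return between consecutive ones — at least 5 crossings.
The safety rule pushes this higher. Following every safe sequence of crossings, the most of the 3 that can be at the east bank as the rowboat arrives there on crossing 5 is 2 — never all 3.
So no plan with fewer than 7 crossings exists, and this one achieves 7:
1. Farmer goes to the east bank with the spider.
2. Farmer goes back to the west bank alone.
3. Farmer goes to the east bank with the frog.
4. Farmer goes back to the west bank with the spider.
5. Farmer goes to the east bank with the toad.
6. Farmer goes back to the west bank alone.
7. Farmer goes to the east bank with the spider.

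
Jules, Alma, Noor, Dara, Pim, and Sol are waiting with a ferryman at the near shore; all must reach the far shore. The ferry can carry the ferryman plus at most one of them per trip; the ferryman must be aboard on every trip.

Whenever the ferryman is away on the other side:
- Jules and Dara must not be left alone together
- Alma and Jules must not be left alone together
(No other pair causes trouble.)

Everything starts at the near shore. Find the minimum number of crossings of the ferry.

13

Counting alone: the ferryman can take at most 1 across per trip to the far shore, so moving all 6 needs at least 6 loaded trips out, with a return between consecutive ones — at least 11 crossings.
The safety rule pushes this higher. Following every safe sequence of crossings, the most of the 6 that can be at the far shore as the ferry arrives there on crossing 11 is 5 — never all 6.
So no plan with fewer than 13 crossings exists, and this one achieves 13:
1. Ferryman goes to the far shore with Jules.  [the near shore: Alma, Dara, Noor, Pim, Sol | the far shore: Jules]
2. Ferryman goes back to the near shore alone.  [the near shore: Alma, Dara, Noor, Pim, Sol | the far shore: Jules]
3. Ferryman goes to the far shore with Alma.  [the near shore: Dara, Noor, Pim, Sol | the far shore: Alma, Jules]
4. Ferryman goes back to the near shore with Jules.  [the near shore: Dara, Jules, Noor, Pim, Sol | the far shore: Alma]
5. Ferryman goes to the far shore with Dara.  [the near shore: Jules, Noor, Pim, Sol | the far shore: Alma, Dara]
6. Ferryman goes back to the near shore alone.  [the near shore: Jules, Noor, Pim, Sol | the far shore: Alma, Dara]
7. Ferryman goes to the far shore with Noor.  [the near shore: Jules, Pim, Sol | the far shore: Alma, Dara, Noor]
8. Ferryman goes back to the near shore alone.  [the near shore: Jules, Pim, Sol | the far shore: Alma, Dara, Noor]
9. Ferryman goes to the far shore with Pim.  [the near shore: Jules, Sol | the far shore: Alma, Dara, Noor, Pim]
10. Ferryman goes back to the near shore alone.  [the near shore: Jules, Sol | the far shore: Alma, Dara, Noor, Pim]
11. Ferryman goes to the far shore with Sol.  [the near shore: Jules | the far shore: Alma, Dara, Noor, Pim, Sol]
12. Ferryman goes back to the near shore alone.  [the near shore: Jules | the far shore: Alma, Dara, Noor, Pim, Sol]
13. Ferryman goes to the far shore with Jules.  [the near shore: — | the far shore: Alma, Dara, Jules, Noor, Pim, Sol]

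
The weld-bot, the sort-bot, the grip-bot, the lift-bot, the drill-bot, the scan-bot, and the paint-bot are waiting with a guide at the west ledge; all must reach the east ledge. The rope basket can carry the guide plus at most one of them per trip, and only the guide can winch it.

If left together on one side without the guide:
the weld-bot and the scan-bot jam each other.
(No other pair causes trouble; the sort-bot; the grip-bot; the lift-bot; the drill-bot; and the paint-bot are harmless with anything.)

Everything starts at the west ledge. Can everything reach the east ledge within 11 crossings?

No

Counting alone: the guide can take at most 1 across per trip to the east ledge, so moving all 7 needs at least 7 loaded trips out, with a return between consecutive ones — at least 13 crossings.
Since 11 < 13, 11 crossings cannot be enough. (The shortest complete plan in fact takes 13:)
1. Guide goes to the east ledge with the weld-bot.  [the west ledge: the drill-bot, the grip-bot, the lift-bot, the paint-bot, the scan-bot, the sort-bot | the east ledge: the weld-bot]
2. Guide goes back to the west ledge alone.  [the west ledge: the drill-bot, the grip-bot, the lift-bot, the paint-bot, the scan-bot, the sort-bot | the east ledge: the weld-bot]
3. Guide goes to the east ledge with the sort-bot.  [the west ledge: the drill-bot, the grip-bot, the lift-bot, the paint-bot, the scan-bot | the east ledge: the sort-bot, the weld-bot]
4. Guide goes back to the west ledge alone.  [the west ledge: the drill-bot, the grip-bot, the lift-bot, the paint-bot, the scan-bot | the east ledge: the sort-bot, the weld-bot]
5. Guide goes to the east ledge with the grip-bot.  [the west ledge: the drill-bot, the lift-bot, the paint-bot, the scan-bot | the east ledge: the grip-bot, the sort-bot, the weld-bot]
6. Guide goes back to the west ledge alone.  [the west ledge: the drill-bot, the lift-bot, the paint-bot, the scan-bot | the east ledge: the grip-bot, the sort-bot, the weld-bot]
7. Guide goes to the east ledge with the lift-bot.  [the west ledge: the drill-bot, the paint-bot, the scan-bot | the east ledge: the grip-bot, the lift-bot, the sort-bot, the weld-bot]
8. Guide goes back to the west ledge alone.  [the west ledge: the drill-bot, the paint-bot, the scan-bot | the east ledge: the grip-bot, the lift-bot, the sort-bot, the weld-bot]
9. Guide goes to the east ledge with the drill-bot.  [the west ledge: the paint-bot, the scan-bot | the east ledge: the drill-bot, the grip-bot, the lift-bot, the sort-bot, the weld-bot]
10. Guide goes back to the west ledge alone.  [the west ledge: the paint-bot, the scan-bot | the east ledge: the drill-bot, the grip-bot, the lift-bot, the sort-bot, the weld-bot]
11. Guide goes to the east ledge with the paint-bot.  [the west ledge: the scan-bot | the east ledge: the drill-bot, the grip-bot, the lift-bot, the paint-bot, the sort-bot, the weld-bot]
12. Guide goes back to the west ledge alone.  [the west ledge: the scan-bot | the east ledge: the drill-bot, the grip-bot, the lift-bot, the paint-bot, the sort-bot, the weld-bot]
13. Guide goes to the east ledge with the scan-bot.  [the west ledge: — | the east ledge: the drill-bot, the grip-bot, the lift-bot, the paint-bot, the scan-bot, the sort-bot, the weld-bot]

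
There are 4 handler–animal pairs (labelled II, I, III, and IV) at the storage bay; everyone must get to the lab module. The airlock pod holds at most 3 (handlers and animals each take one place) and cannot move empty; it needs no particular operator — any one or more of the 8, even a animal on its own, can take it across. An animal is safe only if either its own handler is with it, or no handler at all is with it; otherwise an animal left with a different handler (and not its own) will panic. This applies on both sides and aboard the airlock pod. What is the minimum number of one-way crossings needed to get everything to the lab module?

Counting alone: each trip to the lab module takes at most 3 across and each return brings at least 1 back, so after t trips out (and t−1 returns) at most 3t − (t−1) of the 8 are across; that first reaches 8 at t = 4, so at least 7 crossings are needed.
The safety rule pushes this higher. Following every safe sequence of crossings, the most of the 8 that can be at the lab module as the airlock pod arrives there on crossing 7 is 7 — never all 8.
So no plan with fewer than 9 crossings exists, and this one achieves 9:
1. animal II and handler II cross → the lab module.
2. handler II crosses ← the storage bay.
3. animal I, handler I, and handler II cross → the lab module.
4. animal II and handler II cross ← the storage bay.
5. handler II, handler III, and handler IV cross → the lab module.
6. animal I crosses ← the storage bay.
7. animal I and animal II cross → the lab module.
8. animal II crosses ← the storage bay.
9. animal II, animal III, and animal IV cross → the lab module.

9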